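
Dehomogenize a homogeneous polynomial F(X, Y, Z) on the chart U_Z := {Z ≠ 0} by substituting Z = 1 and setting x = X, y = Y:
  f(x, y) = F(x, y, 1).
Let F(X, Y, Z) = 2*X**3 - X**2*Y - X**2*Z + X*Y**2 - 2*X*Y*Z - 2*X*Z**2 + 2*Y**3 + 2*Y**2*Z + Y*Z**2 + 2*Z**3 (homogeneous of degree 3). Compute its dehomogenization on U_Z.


f(x, y) = 2*x**3 - x**2*y - x**2 + x*y**2 - 2*x*y - 2*x + 2*y**3 + 2*y**2 + y + 2

On U_Z we set Z = 1. Each monomial c·X^i·Y^j·Z^k in F becomes c·x^i·y^j·1^k = c·x^i·y^j.
Substituting Z = 1: F(X, Y, 1) = 2*x**3 - x**2*y - x**2 + x*y**2 - 2*x*y - 2*x + 2*y**3 + 2*y**2 + y + 2.
Note: deg(f) ≤ deg(F) = 3; strict inequality happens when F is divisible by Z (lost terms).


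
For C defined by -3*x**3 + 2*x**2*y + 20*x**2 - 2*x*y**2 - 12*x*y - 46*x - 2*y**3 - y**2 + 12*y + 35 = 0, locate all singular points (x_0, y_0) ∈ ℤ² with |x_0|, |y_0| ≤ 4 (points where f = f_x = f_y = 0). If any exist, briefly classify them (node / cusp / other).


Singular points: {(2, -1)}; classification: cusp.

Compute partial derivatives:
  f_x = -9*x**2 + 4*x*y + 40*x - 2*y**2 - 12*y - 46.
  f_y = 2*x**2 - 4*x*y - 12*x - 6*y**2 - 2*y + 12.
Scan x_0 ∈ {−4, ..., 4}. For each x_0, f_y(x_0, y) is a polynomial in y; find its integer roots y ∈ {−4, ..., 4}, then test f_x and f at those candidates.
  x = -4: f_y(-4, y) = -6*y**2 + 14*y + 92; no integer root y with |y| ≤ 4.
  x = -3: f_y(-3, y) = -6*y**2 + 10*y + 66; no integer root y with |y| ≤ 4.
  x = -2: f_y(-2, y) = -6*y**2 + 6*y + 44; no integer root y with |y| ≤ 4.
  x = -1: f_y(-1, y) = -6*y**2 + 2*y + 26; no integer root y with |y| ≤ 4.
  x = 0: f_y(0, y) = -6*y**2 - 2*y + 12; no integer root y with |y| ≤ 4.
  x = 1: f_y(1, y) = -6*y**2 - 6*y + 2; no integer root y with |y| ≤ 4.
  x = 2: f_y(2, y) = -6*y**2 - 10*y - 4; vanishes at y ∈ {-1}. (2, -1): f_x = 0, f = 0 — SINGULAR.
  x = 3: f_y(3, y) = -6*y**2 - 14*y - 6; no integer root y with |y| ≤ 4.
  x = 4: f_y(4, y) = -6*y**2 - 18*y - 4; no integer root y with |y| ≤ 4.
Only singular point on the grid: (2, -1).
Classify: substitute x = 2 + u, y = -1 + v and expand: f = -3*u**3 + 2*u**2*v - 2*u*v**2 - 2*v**3 + v**2.
No constant or linear terms (consistent with a singular point). Quadratic part: v**2. Cubic part: -3*u**3 + 2*u**2*v - 2*u*v**2 - 2*v**3.
The quadratic part v**2 is a perfect square, so there is a single (double) tangent line v = 0, i.e. y = -1. Restricting the cubic part to that line (v = 0) leaves -3*u**3 ≠ 0, so f is not divisible by v and the branch is v² ≈ 3*u**3 to lowest order — this is a cusp.
Classification: cusp.


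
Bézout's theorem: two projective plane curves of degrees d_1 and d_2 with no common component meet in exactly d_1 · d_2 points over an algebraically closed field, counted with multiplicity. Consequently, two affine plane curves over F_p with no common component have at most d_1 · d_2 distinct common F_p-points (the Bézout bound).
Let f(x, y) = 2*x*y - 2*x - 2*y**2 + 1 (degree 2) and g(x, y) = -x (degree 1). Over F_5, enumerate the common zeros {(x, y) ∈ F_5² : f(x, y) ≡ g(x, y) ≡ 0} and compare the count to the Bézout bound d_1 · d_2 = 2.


Common zeros: ∅; count = 0; Bézout bound = 2.

deg(f) = 2, deg(g) = 1, so Bézout bound = 2.
Scan x ∈ F_5. For each x, list the y ∈ F_5 with f(x, y) ≡ 0 and those with g(x, y) ≡ 0 (mod 5); the common zeros in that column are the intersection.
  x = 0: f ≡ 0 at y ∈ ∅; g ≡ 0 at y ∈ {0, 1, 2, 3, 4}; common: ∅.
  x = 1: f ≡ 0 at y ∈ {2, 4}; g ≡ 0 at y ∈ ∅; common: ∅.
  x = 2: f ≡ 0 at y ∈ ∅; g ≡ 0 at y ∈ ∅; common: ∅.
  x = 3: f ≡ 0 at y ∈ {0, 3}; g ≡ 0 at y ∈ ∅; common: ∅.
  x = 4: f ≡ 0 at y ∈ ∅; g ≡ 0 at y ∈ ∅; common: ∅.
Collecting: common zeros = ∅, so the count is 0.
Comparison with the Bézout bound: 0 ≤ 2 = deg(f)·deg(g), as expected for curves with no common component (the affine F_5-count falls short of the bound because intersections may lie at infinity, over extension fields, or carry multiplicity).


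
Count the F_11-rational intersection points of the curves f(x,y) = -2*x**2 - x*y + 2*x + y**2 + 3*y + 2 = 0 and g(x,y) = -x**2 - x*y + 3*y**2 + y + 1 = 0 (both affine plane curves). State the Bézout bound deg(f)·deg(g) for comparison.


Common zeros: {(0, 9), (2, 9)}; count = 2; Bézout bound = 4.

deg(f) = 2, deg(g) = 2, so Bézout bound = 4.
Scan x ∈ F_11. For each x, list the y ∈ F_11 with f(x, y) ≡ 0 and those with g(x, y) ≡ 0 (mod 11); the common zeros in that column are the intersection.
  x = 0: f ≡ 0 at y ∈ {9, 10}; g ≡ 0 at y ∈ {9}; common: {9}.
  x = 1: f ≡ 0 at y ∈ ∅; g ≡ 0 at y ∈ {0}; common: ∅.
  x = 2: f ≡ 0 at y ∈ {1, 9}; g ≡ 0 at y ∈ {6, 9}; common: {9}.
  x = 3: f ≡ 0 at y ∈ ∅; g ≡ 0 at y ∈ {2, 6}; common: ∅.
  x = 4: f ≡ 0 at y ∈ {0, 1}; g ≡ 0 at y ∈ ∅; common: ∅.
  x = 5: f ≡ 0 at y ∈ ∅; g ≡ 0 at y ∈ ∅; common: ∅.
  x = 6: f ≡ 0 at y ∈ ∅; g ≡ 0 at y ∈ {2, 7}; common: ∅.
  x = 7: f ≡ 0 at y ∈ {5, 10}; g ≡ 0 at y ∈ ∅; common: ∅.
  x = 8: f ≡ 0 at y ∈ {0, 5}; g ≡ 0 at y ∈ ∅; common: ∅.
  x = 9: f ≡ 0 at y ∈ ∅; g ≡ 0 at y ∈ {3, 7}; common: ∅.
  x = 10: f ≡ 0 at y ∈ ∅; g ≡ 0 at y ∈ {0, 3}; common: ∅.
Collecting: common zeros = {(0, 9), (2, 9)}, so the count is 2.
Comparison with the Bézout bound: 2 ≤ 4 = deg(f)·deg(g), as expected for curves with no common component (the affine F_11-count falls short of the bound because intersections may lie at infinity, over extension fields, or carry multiplicity).


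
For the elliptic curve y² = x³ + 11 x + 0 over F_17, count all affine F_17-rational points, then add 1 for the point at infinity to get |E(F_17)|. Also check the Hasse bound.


Affine points = {(0, 0), (2, 8), (2, 9), (3, 3), (3, 14), (14, 5), (14, 12), (15, 2), (15, 15)}; affine count = 9; |E(F_17)| = 10.

Discriminant check: Δ ∝ 4a³ + 27b² = 4·11³ + 27·0² = 4·1331 + 27·0 ≡ 3 (mod 17). Nonzero ⇒ E is nonsingular.
For each x ∈ F_17, compute rhs = x³ + 11·x + 0 mod 17, then count y ∈ F_17 with y² ≡ rhs.
  x = 0: rhs = 0, matching y values: 0 (1 points).
  x = 1: rhs = 12, matching y values: none (0 points).
  x = 2: rhs = 13, matching y values: 8, 9 (2 points).
  x = 3: rhs = 9, matching y values: 3, 14 (2 points).
  x = 4: rhs = 6, matching y values: none (0 points).
  x = 5: rhs = 10, matching y values: none (0 points).
  x = 6: rhs = 10, matching y values: none (0 points).
  x = 7: rhs = 12, matching y values: none (0 points).
  x = 8: rhs = 5, matching y values: none (0 points).
  x = 9: rhs = 12, matching y values: none (0 points).
  x = 10: rhs = 5, matching y values: none (0 points).
  x = 11: rhs = 7, matching y values: none (0 points).
  x = 12: rhs = 7, matching y values: none (0 points).
  x = 13: rhs = 11, matching y values: none (0 points).
  x = 14: rhs = 8, matching y values: 5, 12 (2 points).
  x = 15: rhs = 4, matching y values: 2, 15 (2 points).
  x = 16: rhs = 5, matching y values: none (0 points).
Total affine count: 9.
Full point count |E(F_17)| = 9 + 1 = 10.
Hasse bound: |10 − (17+1)| = |-8| = 8 ≤ 2√17 ≈ 8.2462 ✓.


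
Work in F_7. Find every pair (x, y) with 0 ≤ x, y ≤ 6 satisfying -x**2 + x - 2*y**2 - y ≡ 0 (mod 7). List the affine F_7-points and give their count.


Affine F_7-points: {(0, 0), (0, 3), (1, 0), (1, 3), (3, 4), (3, 6), (5, 4), (5, 6)}; count = 8.

For each of the 49 pairs (x, y) ∈ F_7², evaluate f(x, y) mod 7. Record the zeros.
  x = 0: [0↦0, 1↦4, 2↦4, 3↦0, 4↦6, 5↦1, 6↦6]  zeros at y ∈ {0, 3}
  x = 1: [0↦0, 1↦4, 2↦4, 3↦0, 4↦6, 5↦1, 6↦6]  zeros at y ∈ {0, 3}
  x = 2: [0↦5, 1↦2, 2↦2, 3↦5, 4↦4, 5↦6, 6↦4]  zeros at y ∈ ∅
  x = 3: [0↦1, 1↦5, 2↦5, 3↦1, 4↦0, 5↦2, 6↦0]  zeros at y ∈ {4, 6}
  x = 4: [0↦2, 1↦6, 2↦6, 3↦2, 4↦1, 5↦3, 6↦1]  zeros at y ∈ ∅
  x = 5: [0↦1, 1↦5, 2↦5, 3↦1, 4↦0, 5↦2, 6↦0]  zeros at y ∈ {4, 6}
  x = 6: [0↦5, 1↦2, 2↦2, 3↦5, 4↦4, 5↦6, 6↦4]  zeros at y ∈ ∅
Collecting zeros: affine points = {(0, 0), (0, 3), (1, 0), (1, 3), (3, 4), (3, 6), (5, 4), (5, 6)}.
Total count |C(F_7)_aff| = 8.


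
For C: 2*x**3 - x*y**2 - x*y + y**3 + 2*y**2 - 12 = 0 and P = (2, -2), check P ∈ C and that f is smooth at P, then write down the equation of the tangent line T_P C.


Tangent line at P: 22*x + 10*y - 24 = 0.

Step 1: f(2, -2) = 0, so P lies on C.
Step 2: partial derivatives
  f_x(x, y) = 6*x**2 - y**2 - y, f_y(x, y) = -2*x*y - x + 3*y**2 + 4*y.
  f_x(P) = 22, f_y(P) = 10 (gradient nonzero, so P is smooth).
Step 3: tangent line at P: 22·(x − 2) + 10·(y − -2) = 0.
Expanding: 22*x + 10*y - 24 = 0.


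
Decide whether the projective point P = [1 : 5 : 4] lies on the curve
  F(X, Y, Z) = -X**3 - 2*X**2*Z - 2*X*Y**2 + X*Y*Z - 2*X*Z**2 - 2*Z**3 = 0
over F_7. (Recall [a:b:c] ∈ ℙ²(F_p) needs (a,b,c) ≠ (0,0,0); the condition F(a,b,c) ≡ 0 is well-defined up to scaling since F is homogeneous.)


F(1,5,4) ≡ 4 (mod 7); P is NOT on the curve.

Evaluate F(1, 5, 4) term-by-term (mod 7).
  -X**3 ↦ -1·1·1·1 = -1
  -2*X**2*Z ↦ -2·1·1·4 = -8
  -2*X*Y**2 ↦ -2·1·25·1 = -50
  X*Y*Z ↦ 1·1·5·4 = 20
  -2*X*Z**2 ↦ -2·1·1·16 = -32
  -2*Z**3 ↦ -2·1·1·64 = -128
Sum: F(1, 5, 4) = (-1) + (-8) + (-50) + (20) + (-32) + (-128) = -199.
Reducing mod 7: -199 ≡ 4 (mod 7).
Since F(a, b, c) ≡ 4 ≠ 0 (mod 7), P does NOT lie on the curve.


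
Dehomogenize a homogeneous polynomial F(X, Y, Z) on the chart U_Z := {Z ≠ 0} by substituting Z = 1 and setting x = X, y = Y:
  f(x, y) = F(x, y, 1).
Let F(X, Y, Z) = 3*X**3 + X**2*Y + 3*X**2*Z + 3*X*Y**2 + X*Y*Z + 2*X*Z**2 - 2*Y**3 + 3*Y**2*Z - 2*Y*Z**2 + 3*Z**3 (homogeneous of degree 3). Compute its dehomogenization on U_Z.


f(x, y) = 3*x**3 + x**2*y + 3*x**2 + 3*x*y**2 + x*y + 2*x - 2*y**3 + 3*y**2 - 2*y + 3

On U_Z we set Z = 1. Each monomial c·X^i·Y^j·Z^k in F becomes c·x^i·y^j·1^k = c·x^i·y^j.
Substituting Z = 1: F(X, Y, 1) = 3*x**3 + x**2*y + 3*x**2 + 3*x*y**2 + x*y + 2*x - 2*y**3 + 3*y**2 - 2*y + 3.
Note: deg(f) ≤ deg(F) = 3; strict inequality happens when F is divisible by Z (lost terms).


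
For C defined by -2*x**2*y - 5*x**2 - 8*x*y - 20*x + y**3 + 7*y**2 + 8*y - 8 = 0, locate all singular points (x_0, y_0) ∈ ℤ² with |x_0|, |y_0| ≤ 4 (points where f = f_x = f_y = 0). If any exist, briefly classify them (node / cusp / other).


Singular points: {(-2, -2)}; classification: node.

Compute partial derivatives:
  f_x = -4*x*y - 10*x - 8*y - 20.
  f_y = -2*x**2 - 8*x + 3*y**2 + 14*y + 8.
Scan x_0 ∈ {−4, ..., 4}. For each x_0, f_y(x_0, y) is a polynomial in y; find its integer roots y ∈ {−4, ..., 4}, then test f_x and f at those candidates.
  x = -4: f_y(-4, y) = 3*y**2 + 14*y + 8; vanishes at y ∈ {-4}. (-4, -4): f_x = -12 ≠ 0.
  x = -3: f_y(-3, y) = 3*y**2 + 14*y + 14; no integer root y with |y| ≤ 4.
  x = -2: f_y(-2, y) = 3*y**2 + 14*y + 16; vanishes at y ∈ {-2}. (-2, -2): f_x = 0, f = 0 — SINGULAR.
  x = -1: f_y(-1, y) = 3*y**2 + 14*y + 14; no integer root y with |y| ≤ 4.
  x = 0: f_y(0, y) = 3*y**2 + 14*y + 8; vanishes at y ∈ {-4}. (0, -4): f_x = 12 ≠ 0.
  x = 1: f_y(1, y) = 3*y**2 + 14*y - 2; no integer root y with |y| ≤ 4.
  x = 2: f_y(2, y) = 3*y**2 + 14*y - 16; no integer root y with |y| ≤ 4.
  x = 3: f_y(3, y) = 3*y**2 + 14*y - 34; no integer root y with |y| ≤ 4.
  x = 4: f_y(4, y) = 3*y**2 + 14*y - 56; no integer root y with |y| ≤ 4.
Only singular point on the grid: (-2, -2).
Classify: substitute x = -2 + u, y = -2 + v and expand: f = -2*u**2*v - u**2 + v**3 + v**2.
No constant or linear terms (consistent with a singular point). Quadratic part: -u**2 + v**2. Cubic part: -2*u**2*v + v**3.
The quadratic part v**2 - u**2 = (v − u)(v + u) splits into two distinct linear factors, so there are two distinct tangent lines y − -2 = ±(x − -2) — this is a node (ordinary double point).
Classification: node.


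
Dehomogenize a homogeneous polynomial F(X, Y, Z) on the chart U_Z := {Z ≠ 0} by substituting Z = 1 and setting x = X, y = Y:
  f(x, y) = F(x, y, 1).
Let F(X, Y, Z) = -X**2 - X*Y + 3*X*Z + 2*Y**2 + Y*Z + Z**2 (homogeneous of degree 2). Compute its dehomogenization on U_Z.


f(x, y) = -x**2 - x*y + 3*x + 2*y**2 + y + 1

On U_Z we set Z = 1. Each monomial c·X^i·Y^j·Z^k in F becomes c·x^i·y^j·1^k = c·x^i·y^j.
Substituting Z = 1: F(X, Y, 1) = -x**2 - x*y + 3*x + 2*y**2 + y + 1.
Note: deg(f) ≤ deg(F) = 2; strict inequality happens when F is divisible by Z (lost terms).


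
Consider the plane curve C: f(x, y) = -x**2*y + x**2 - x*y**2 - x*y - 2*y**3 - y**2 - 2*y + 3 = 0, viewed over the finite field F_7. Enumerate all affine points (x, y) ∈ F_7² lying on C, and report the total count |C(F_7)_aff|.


Affine F_7-points: {(0, 2), (1, 2), (2, 0), (2, 3), (2, 6), (5, 0), (5, 5), (5, 6), (6, 1), (6, 3)}; count = 10.

For each of the 49 pairs (x, y) ∈ F_7², evaluate f(x, y) mod 7. Record the zeros.
  x = 0: [0↦3, 1↦5, 2↦0, 3↦4, 4↦5, 5↦5, 6↦6]  zeros at y ∈ {2}
  x = 1: [0↦4, 1↦3, 2↦0, 3↦4, 4↦3, 5↦6, 6↦1]  zeros at y ∈ {2}
  x = 2: [0↦0, 1↦1, 2↦5, 3↦0, 4↦2, 5↦6, 6↦0]  zeros at y ∈ {0, 3, 6}
  x = 3: [0↦5, 1↦6, 2↦1, 3↦6, 4↦2, 5↦5, 6↦3]  zeros at y ∈ ∅
  x = 4: [0↦5, 1↦4, 2↦2, 3↦1, 4↦3, 5↦3, 6↦3]  zeros at y ∈ ∅
  x = 5: [0↦0, 1↦2, 2↦1, 3↦6, 4↦5, 5↦0, 6↦0]  zeros at y ∈ {0, 5, 6}
  x = 6: [0↦4, 1↦0, 2↦5, 3↦0, 4↦1, 5↦3, 6↦1]  zeros at y ∈ {1, 3}
Collecting zeros: affine points = {(0, 2), (1, 2), (2, 0), (2, 3), (2, 6), (5, 0), (5, 5), (5, 6), (6, 1), (6, 3)}.
Total count |C(F_7)_aff| = 10.


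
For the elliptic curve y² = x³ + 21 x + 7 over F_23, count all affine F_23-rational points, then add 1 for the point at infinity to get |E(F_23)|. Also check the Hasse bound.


Affine points = {(1, 11), (1, 12), (6, 2), (6, 21), (12, 3), (12, 20), (13, 4), (13, 19), (14, 3), (14, 20), (16, 0), (20, 3), (20, 20), (21, 7), (21, 16), (22, 10), (22, 13)}; affine count = 17; |E(F_23)| = 18.

Discriminant check: Δ ∝ 4a³ + 27b² = 4·21³ + 27·7² = 4·9261 + 27·49 ≡ 3 (mod 23). Nonzero ⇒ E is nonsingular.
For each x ∈ F_23, compute rhs = x³ + 21·x + 7 mod 23, then count y ∈ F_23 with y² ≡ rhs.
  x = 0: rhs = 7, matching y values: none (0 points).
  x = 1: rhs = 6, matching y values: 11, 12 (2 points).
  x = 2: rhs = 11, matching y values: none (0 points).
  x = 3: rhs = 5, matching y values: none (0 points).
  x = 4: rhs = 17, matching y values: none (0 points).
  x = 5: rhs = 7, matching y values: none (0 points).
  x = 6: rhs = 4, matching y values: 2, 21 (2 points).
  x = 7: rhs = 14, matching y values: none (0 points).
  x = 8: rhs = 20, matching y values: none (0 points).
  x = 9: rhs = 5, matching y values: none (0 points).
  x = 10: rhs = 21, matching y values: none (0 points).
  x = 11: rhs = 5, matching y values: none (0 points).
  x = 12: rhs = 9, matching y values: 3, 20 (2 points).
  x = 13: rhs = 16, matching y values: 4, 19 (2 points).
  x = 14: rhs = 9, matching y values: 3, 20 (2 points).
  x = 15: rhs = 17, matching y values: none (0 points).
  x = 16: rhs = 0, matching y values: 0 (1 points).
  x = 17: rhs = 10, matching y values: none (0 points).
  x = 18: rhs = 7, matching y values: none (0 points).
  x = 19: rhs = 20, matching y values: none (0 points).
  x = 20: rhs = 9, matching y values: 3, 20 (2 points).
  x = 21: rhs = 3, matching y values: 7, 16 (2 points).
  x = 22: rhs = 8, matching y values: 10, 13 (2 points).
Total affine count: 17.
Full point count |E(F_23)| = 17 + 1 = 18.
Hasse bound: |18 − (23+1)| = |-6| = 6 ≤ 2√23 ≈ 9.5917 ✓.


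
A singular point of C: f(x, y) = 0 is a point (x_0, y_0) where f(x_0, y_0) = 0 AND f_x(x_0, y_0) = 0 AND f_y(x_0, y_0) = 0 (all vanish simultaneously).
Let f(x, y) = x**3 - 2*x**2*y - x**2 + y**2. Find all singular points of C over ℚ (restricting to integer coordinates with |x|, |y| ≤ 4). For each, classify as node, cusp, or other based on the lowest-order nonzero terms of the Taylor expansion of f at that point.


Singular points: {(0, 0)}; classification: node.

Compute partial derivatives:
  f_x = 3*x**2 - 4*x*y - 2*x.
  f_y = -2*x**2 + 2*y.
Scan x_0 ∈ {−4, ..., 4}. For each x_0, f_y(x_0, y) is a polynomial in y; find its integer roots y ∈ {−4, ..., 4}, then test f_x and f at those candidates.
  x = -4: f_y(-4, y) = 2*y - 32; no integer root y with |y| ≤ 4.
  x = -3: f_y(-3, y) = 2*y - 18; no integer root y with |y| ≤ 4.
  x = -2: f_y(-2, y) = 2*y - 8; vanishes at y ∈ {4}. (-2, 4): f_x = 48 ≠ 0.
  x = -1: f_y(-1, y) = 2*y - 2; vanishes at y ∈ {1}. (-1, 1): f_x = 9 ≠ 0.
  x = 0: f_y(0, y) = 2*y; vanishes at y ∈ {0}. (0, 0): f_x = 0, f = 0 — SINGULAR.
  x = 1: f_y(1, y) = 2*y - 2; vanishes at y ∈ {1}. (1, 1): f_x = -3 ≠ 0.
  x = 2: f_y(2, y) = 2*y - 8; vanishes at y ∈ {4}. (2, 4): f_x = -24 ≠ 0.
  x = 3: f_y(3, y) = 2*y - 18; no integer root y with |y| ≤ 4.
  x = 4: f_y(4, y) = 2*y - 32; no integer root y with |y| ≤ 4.
Only singular point on the grid: (0, 0).
Classify: substitute x = 0 + u, y = 0 + v and expand: f = u**3 - 2*u**2*v - u**2 + v**2.
No constant or linear terms (consistent with a singular point). Quadratic part: -u**2 + v**2. Cubic part: u**3 - 2*u**2*v.
The quadratic part v**2 - u**2 = (v − u)(v + u) splits into two distinct linear factors, so there are two distinct tangent lines y − 0 = ±(x − 0) — this is a node (ordinary double point).
Classification: node.


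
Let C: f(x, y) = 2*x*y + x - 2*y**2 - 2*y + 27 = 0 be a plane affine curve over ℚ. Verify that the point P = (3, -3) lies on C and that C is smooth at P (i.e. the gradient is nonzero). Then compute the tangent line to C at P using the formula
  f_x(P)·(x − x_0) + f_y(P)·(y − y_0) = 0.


Tangent line at P: -5*x + 16*y + 63 = 0.

Step 1: f(3, -3) = 0, so P lies on C.
Step 2: partial derivatives
  f_x(x, y) = 2*y + 1, f_y(x, y) = 2*x - 4*y - 2.
  f_x(P) = -5, f_y(P) = 16 (gradient nonzero, so P is smooth).
Step 3: tangent line at P: -5·(x − 3) + 16·(y − -3) = 0.
Expanding: -5*x + 16*y + 63 = 0.


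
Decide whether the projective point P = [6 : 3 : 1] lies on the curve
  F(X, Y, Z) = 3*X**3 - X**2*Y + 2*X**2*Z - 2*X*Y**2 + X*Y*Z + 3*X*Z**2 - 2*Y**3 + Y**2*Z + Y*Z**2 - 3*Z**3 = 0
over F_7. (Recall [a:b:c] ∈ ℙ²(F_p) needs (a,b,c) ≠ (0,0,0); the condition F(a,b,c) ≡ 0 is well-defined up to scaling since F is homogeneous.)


F(6,3,1) ≡ 5 (mod 7); P is NOT on the curve.

Evaluate F(6, 3, 1) term-by-term (mod 7).
  3*X**3 ↦ 3·216·1·1 = 648
  -X**2*Y ↦ -1·36·3·1 = -108
  2*X**2*Z ↦ 2·36·1·1 = 72
  -2*X*Y**2 ↦ -2·6·9·1 = -108
  X*Y*Z ↦ 1·6·3·1 = 18
  3*X*Z**2 ↦ 3·6·1·1 = 18
  -2*Y**3 ↦ -2·1·27·1 = -54
  Y**2*Z ↦ 1·1·9·1 = 9
  Y*Z**2 ↦ 1·1·3·1 = 3
  -3*Z**3 ↦ -3·1·1·1 = -3
Sum: F(6, 3, 1) = (648) + (-108) + (72) + (-108) + (18) + (18) + (-54) + (9) + (3) + (-3) = 495.
Reducing mod 7: 495 ≡ 5 (mod 7).
Since F(a, b, c) ≡ 5 ≠ 0 (mod 7), P does NOT lie on the curve.


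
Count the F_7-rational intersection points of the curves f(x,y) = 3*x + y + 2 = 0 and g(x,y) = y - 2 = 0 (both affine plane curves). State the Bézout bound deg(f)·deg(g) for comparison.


Common zeros: {(1, 2)}; count = 1; Bézout bound = 1.

deg(f) = 1, deg(g) = 1, so Bézout bound = 1.
Scan x ∈ F_7. For each x, list the y ∈ F_7 with f(x, y) ≡ 0 and those with g(x, y) ≡ 0 (mod 7); the common zeros in that column are the intersection.
  x = 0: f ≡ 0 at y ∈ {5}; g ≡ 0 at y ∈ {2}; common: ∅.
  x = 1: f ≡ 0 at y ∈ {2}; g ≡ 0 at y ∈ {2}; common: {2}.
  x = 2: f ≡ 0 at y ∈ {6}; g ≡ 0 at y ∈ {2}; common: ∅.
  x = 3: f ≡ 0 at y ∈ {3}; g ≡ 0 at y ∈ {2}; common: ∅.
  x = 4: f ≡ 0 at y ∈ {0}; g ≡ 0 at y ∈ {2}; common: ∅.
  x = 5: f ≡ 0 at y ∈ {4}; g ≡ 0 at y ∈ {2}; common: ∅.
  x = 6: f ≡ 0 at y ∈ {1}; g ≡ 0 at y ∈ {2}; common: ∅.
Collecting: common zeros = {(1, 2)}, so the count is 1.
Comparison with the Bézout bound: 1 ≤ 1 = deg(f)·deg(g), as expected for curves with no common component (the bound is attained).


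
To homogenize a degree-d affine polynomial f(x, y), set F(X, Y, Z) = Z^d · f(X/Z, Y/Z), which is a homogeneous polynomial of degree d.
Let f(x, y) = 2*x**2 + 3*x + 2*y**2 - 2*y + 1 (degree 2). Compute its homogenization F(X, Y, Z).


F(X, Y, Z) = 2*X**2 + 3*X*Z + 2*Y**2 - 2*Y*Z + Z**2

deg(f) = 2.
Substitute x = X/Z, y = Y/Z into f, then multiply by Z^2.
  monomial 2·x^2·y^0 ↦ 2·X^2·Y^0·Z^0.
  monomial 3·x^1·y^0 ↦ 3·X^1·Y^0·Z^1.
  monomial 2·x^0·y^2 ↦ 2·X^0·Y^2·Z^0.
  monomial -2·x^0·y^1 ↦ -2·X^0·Y^1·Z^1.
  monomial 1·x^0·y^0 ↦ 1·X^0·Y^0·Z^2.
Collecting: F(X, Y, Z) = 2*X**2 + 3*X*Z + 2*Y**2 - 2*Y*Z + Z**2.


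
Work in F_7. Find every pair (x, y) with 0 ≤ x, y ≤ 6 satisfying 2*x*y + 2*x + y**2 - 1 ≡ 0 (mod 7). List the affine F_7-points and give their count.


Affine F_7-points: {(0, 1), (0, 6), (1, 6), (2, 4), (2, 6), (3, 2), (3, 6), (4, 0), (4, 6), (5, 5), (5, 6), (6, 3), (6, 6)}; count = 13.

For each of the 49 pairs (x, y) ∈ F_7², evaluate f(x, y) mod 7. Record the zeros.
  x = 0: [0↦6, 1↦0, 2↦3, 3↦1, 4↦1, 5↦3, 6↦0]  zeros at y ∈ {1, 6}
  x = 1: [0↦1, 1↦4, 2↦2, 3↦2, 4↦4, 5↦1, 6↦0]  zeros at y ∈ {6}
  x = 2: [0↦3, 1↦1, 2↦1, 3↦3, 4↦0, 5↦6, 6↦0]  zeros at y ∈ {4, 6}
  x = 3: [0↦5, 1↦5, 2↦0, 3↦4, 4↦3, 5↦4, 6↦0]  zeros at y ∈ {2, 6}
  x = 4: [0↦0, 1↦2, 2↦6, 3↦5, 4↦6, 5↦2, 6↦0]  zeros at y ∈ {0, 6}
  x = 5: [0↦2, 1↦6, 2↦5, 3↦6, 4↦2, 5↦0, 6↦0]  zeros at y ∈ {5, 6}
  x = 6: [0↦4, 1↦3, 2↦4, 3↦0, 4↦5, 5↦5, 6↦0]  zeros at y ∈ {3, 6}
Collecting zeros: affine points = {(0, 1), (0, 6), (1, 6), (2, 4), (2, 6), (3, 2), (3, 6), (4, 0), (4, 6), (5, 5), (5, 6), (6, 3), (6, 6)}.
Total count |C(F_7)_aff| = 13.


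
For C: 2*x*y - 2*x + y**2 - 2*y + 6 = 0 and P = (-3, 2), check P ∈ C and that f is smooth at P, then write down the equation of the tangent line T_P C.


Tangent line at P: 2*x - 4*y + 14 = 0.

Step 1: f(-3, 2) = 0, so P lies on C.
Step 2: partial derivatives
  f_x(x, y) = 2*y - 2, f_y(x, y) = 2*x + 2*y - 2.
  f_x(P) = 2, f_y(P) = -4 (gradient nonzero, so P is smooth).
Step 3: tangent line at P: 2·(x − -3) + -4·(y − 2) = 0.
Expanding: 2*x - 4*y + 14 = 0.


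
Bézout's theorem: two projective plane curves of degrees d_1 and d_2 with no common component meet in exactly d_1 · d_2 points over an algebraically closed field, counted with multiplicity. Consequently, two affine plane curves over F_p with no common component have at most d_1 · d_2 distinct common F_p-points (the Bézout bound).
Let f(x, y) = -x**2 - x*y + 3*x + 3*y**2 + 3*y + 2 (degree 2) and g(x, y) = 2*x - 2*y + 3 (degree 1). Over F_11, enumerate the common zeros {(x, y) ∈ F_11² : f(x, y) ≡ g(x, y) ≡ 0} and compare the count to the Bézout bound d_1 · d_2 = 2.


Common zeros: {(7, 3)}; count = 1; Bézout bound = 2.

deg(f) = 2, deg(g) = 1, so Bézout bound = 2.
Scan x ∈ F_11. For each x, list the y ∈ F_11 with f(x, y) ≡ 0 and those with g(x, y) ≡ 0 (mod 11); the common zeros in that column are the intersection.
  x = 0: f ≡ 0 at y ∈ ∅; g ≡ 0 at y ∈ {7}; common: ∅.
  x = 1: f ≡ 0 at y ∈ {7}; g ≡ 0 at y ∈ {8}; common: ∅.
  x = 2: f ≡ 0 at y ∈ ∅; g ≡ 0 at y ∈ {9}; common: ∅.
  x = 3: f ≡ 0 at y ∈ {5, 6}; g ≡ 0 at y ∈ {10}; common: ∅.
  x = 4: f ≡ 0 at y ∈ {1, 3}; g ≡ 0 at y ∈ {0}; common: ∅.
  x = 5: f ≡ 0 at y ∈ {2, 6}; g ≡ 0 at y ∈ {1}; common: ∅.
  x = 6: f ≡ 0 at y ∈ {5, 7}; g ≡ 0 at y ∈ {2}; common: ∅.
  x = 7: f ≡ 0 at y ∈ {2, 3}; g ≡ 0 at y ∈ {3}; common: {3}.
  x = 8: f ≡ 0 at y ∈ ∅; g ≡ 0 at y ∈ {4}; common: ∅.
  x = 9: f ≡ 0 at y ∈ {1}; g ≡ 0 at y ∈ {5}; common: ∅.
  x = 10: f ≡ 0 at y ∈ ∅; g ≡ 0 at y ∈ {6}; common: ∅.
Collecting: common zeros = {(7, 3)}, so the count is 1.
Comparison with the Bézout bound: 1 ≤ 2 = deg(f)·deg(g), as expected for curves with no common component (the affine F_11-count falls short of the bound because intersections may lie at infinity, over extension fields, or carry multiplicity).


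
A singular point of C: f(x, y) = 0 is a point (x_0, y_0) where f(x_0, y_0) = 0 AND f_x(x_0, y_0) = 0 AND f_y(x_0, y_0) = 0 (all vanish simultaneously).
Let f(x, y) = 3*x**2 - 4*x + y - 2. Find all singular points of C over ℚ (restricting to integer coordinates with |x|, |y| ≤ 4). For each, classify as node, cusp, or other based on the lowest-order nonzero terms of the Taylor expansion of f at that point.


No singular points in the scanned grid; C is smooth there.

Compute partial derivatives:
  f_x = 6*x - 4.
  f_y = 1.
f_y = 1 is a nonzero constant, so f_y never vanishes: no point (x, y) can satisfy f = f_x = f_y = 0. In particular no (x, y) ∈ {−4, ..., 4}² is singular; the curve is smooth.


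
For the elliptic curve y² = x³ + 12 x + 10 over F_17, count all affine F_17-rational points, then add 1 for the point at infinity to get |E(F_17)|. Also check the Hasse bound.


Affine points = {(2, 5), (2, 12), (5, 5), (5, 12), (6, 3), (6, 14), (10, 5), (10, 12), (13, 0), (14, 7), (14, 10)}; affine count = 11; |E(F_17)| = 12.

Discriminant check: Δ ∝ 4a³ + 27b² = 4·12³ + 27·10² = 4·1728 + 27·100 ≡ 7 (mod 17). Nonzero ⇒ E is nonsingular.
For each x ∈ F_17, compute rhs = x³ + 12·x + 10 mod 17, then count y ∈ F_17 with y² ≡ rhs.
  x = 0: rhs = 10, matching y values: none (0 points).
  x = 1: rhs = 6, matching y values: none (0 points).
  x = 2: rhs = 8, matching y values: 5, 12 (2 points).
  x = 3: rhs = 5, matching y values: none (0 points).
  x = 4: rhs = 3, matching y values: none (0 points).
  x = 5: rhs = 8, matching y values: 5, 12 (2 points).
  x = 6: rhs = 9, matching y values: 3, 14 (2 points).
  x = 7: rhs = 12, matching y values: none (0 points).
  x = 8: rhs = 6, matching y values: none (0 points).
  x = 9: rhs = 14, matching y values: none (0 points).
  x = 10: rhs = 8, matching y values: 5, 12 (2 points).
  x = 11: rhs = 11, matching y values: none (0 points).
  x = 12: rhs = 12, matching y values: none (0 points).
  x = 13: rhs = 0, matching y values: 0 (1 points).
  x = 14: rhs = 15, matching y values: 7, 10 (2 points).
  x = 15: rhs = 12, matching y values: none (0 points).
  x = 16: rhs = 14, matching y values: none (0 points).
Total affine count: 11.
Full point count |E(F_17)| = 11 + 1 = 12.
Hasse bound: |12 − (17+1)| = |-6| = 6 ≤ 2√17 ≈ 8.2462 ✓.


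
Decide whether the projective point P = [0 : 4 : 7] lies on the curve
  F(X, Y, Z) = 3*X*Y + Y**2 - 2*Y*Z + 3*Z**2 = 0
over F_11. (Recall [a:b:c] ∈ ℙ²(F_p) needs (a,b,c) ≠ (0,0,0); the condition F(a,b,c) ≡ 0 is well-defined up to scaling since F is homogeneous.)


F(0,4,7) ≡ 8 (mod 11); P is NOT on the curve.

Evaluate F(0, 4, 7) term-by-term (mod 11).
  3*X*Y ↦ 3·0·4·1 = 0
  Y**2 ↦ 1·1·16·1 = 16
  -2*Y*Z ↦ -2·1·4·7 = -56
  3*Z**2 ↦ 3·1·1·49 = 147
Sum: F(0, 4, 7) = (0) + (16) + (-56) + (147) = 107.
Reducing mod 11: 107 ≡ 8 (mod 11).
Since F(a, b, c) ≡ 8 ≠ 0 (mod 11), P does NOT lie on the curve.


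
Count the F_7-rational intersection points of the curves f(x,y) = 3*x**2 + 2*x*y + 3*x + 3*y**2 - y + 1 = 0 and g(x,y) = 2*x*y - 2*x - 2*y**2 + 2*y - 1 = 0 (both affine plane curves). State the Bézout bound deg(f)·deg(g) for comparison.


Common zeros: {(3, 4), (6, 2)}; count = 2; Bézout bound = 4.

deg(f) = 2, deg(g) = 2, so Bézout bound = 4.
Scan x ∈ F_7. For each x, list the y ∈ F_7 with f(x, y) ≡ 0 and those with g(x, y) ≡ 0 (mod 7); the common zeros in that column are the intersection.
  x = 0: f ≡ 0 at y ∈ ∅; g ≡ 0 at y ∈ ∅; common: ∅.
  x = 1: f ≡ 0 at y ∈ {0, 2}; g ≡ 0 at y ∈ ∅; common: ∅.
  x = 2: f ≡ 0 at y ∈ ∅; g ≡ 0 at y ∈ ∅; common: ∅.
  x = 3: f ≡ 0 at y ∈ {4, 6}; g ≡ 0 at y ∈ {0, 4}; common: {4}.
  x = 4: f ≡ 0 at y ∈ ∅; g ≡ 0 at y ∈ {6}; common: ∅.
  x = 5: f ≡ 0 at y ∈ {0, 4}; g ≡ 0 at y ∈ {3}; common: ∅.
  x = 6: f ≡ 0 at y ∈ {2, 6}; g ≡ 0 at y ∈ {2, 5}; common: {2}.
Collecting: common zeros = {(3, 4), (6, 2)}, so the count is 2.
Comparison with the Bézout bound: 2 ≤ 4 = deg(f)·deg(g), as expected for curves with no common component (the affine F_7-count falls short of the bound because intersections may lie at infinity, over extension fields, or carry multiplicity).


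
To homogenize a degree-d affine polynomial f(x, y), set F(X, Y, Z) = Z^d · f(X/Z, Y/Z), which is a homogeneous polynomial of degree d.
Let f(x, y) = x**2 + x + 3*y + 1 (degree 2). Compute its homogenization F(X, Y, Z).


F(X, Y, Z) = X**2 + X*Z + 3*Y*Z + Z**2

deg(f) = 2.
Substitute x = X/Z, y = Y/Z into f, then multiply by Z^2.
  monomial 1·x^2·y^0 ↦ 1·X^2·Y^0·Z^0.
  monomial 1·x^1·y^0 ↦ 1·X^1·Y^0·Z^1.
  monomial 3·x^0·y^1 ↦ 3·X^0·Y^1·Z^1.
  monomial 1·x^0·y^0 ↦ 1·X^0·Y^0·Z^2.
Collecting: F(X, Y, Z) = X**2 + X*Z + 3*Y*Z + Z**2.


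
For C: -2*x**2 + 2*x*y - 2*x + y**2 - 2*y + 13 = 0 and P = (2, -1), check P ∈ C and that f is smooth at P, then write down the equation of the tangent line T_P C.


Tangent line at P: 24 - 12*x = 0.

Step 1: f(2, -1) = 0, so P lies on C.
Step 2: partial derivatives
  f_x(x, y) = -4*x + 2*y - 2, f_y(x, y) = 2*x + 2*y - 2.
  f_x(P) = -12, f_y(P) = 0 (gradient nonzero, so P is smooth).
Step 3: tangent line at P: -12·(x − 2) + 0·(y − -1) = 0.
Expanding: 24 - 12*x = 0.


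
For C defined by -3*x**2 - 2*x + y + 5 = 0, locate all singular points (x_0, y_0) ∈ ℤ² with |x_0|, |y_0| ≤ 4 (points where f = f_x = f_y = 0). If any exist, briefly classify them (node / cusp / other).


No singular points in the scanned grid; C is smooth there.

Compute partial derivatives:
  f_x = -6*x - 2.
  f_y = 1.
f_y = 1 is a nonzero constant, so f_y never vanishes: no point (x, y) can satisfy f = f_x = f_y = 0. In particular no (x, y) ∈ {−4, ..., 4}² is singular; the curve is smooth.


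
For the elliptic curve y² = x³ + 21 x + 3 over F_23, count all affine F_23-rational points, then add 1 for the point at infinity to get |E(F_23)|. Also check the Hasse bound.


Affine points = {(0, 7), (0, 16), (1, 5), (1, 18), (3, 1), (3, 22), (4, 6), (4, 17), (5, 7), (5, 16), (6, 0), (8, 4), (8, 19), (9, 1), (9, 22), (11, 1), (11, 22), (13, 9), (13, 14), (15, 6), (15, 17), (17, 11), (17, 12), (18, 7), (18, 16), (19, 4), (19, 19), (22, 2), (22, 21)}; affine count = 29; |E(F_23)| = 30.

Discriminant check: Δ ∝ 4a³ + 27b² = 4·21³ + 27·3² = 4·9261 + 27·9 ≡ 4 (mod 23). Nonzero ⇒ E is nonsingular.
For each x ∈ F_23, compute rhs = x³ + 21·x + 3 mod 23, then count y ∈ F_23 with y² ≡ rhs.
  x = 0: rhs = 3, matching y values: 7, 16 (2 points).
  x = 1: rhs = 2, matching y values: 5, 18 (2 points).
  x = 2: rhs = 7, matching y values: none (0 points).
  x = 3: rhs = 1, matching y values: 1, 22 (2 points).
  x = 4: rhs = 13, matching y values: 6, 17 (2 points).
  x = 5: rhs = 3, matching y values: 7, 16 (2 points).
  x = 6: rhs = 0, matching y values: 0 (1 points).
  x = 7: rhs = 10, matching y values: none (0 points).
  x = 8: rhs = 16, matching y values: 4, 19 (2 points).
  x = 9: rhs = 1, matching y values: 1, 22 (2 points).
  x = 10: rhs = 17, matching y values: none (0 points).
  x = 11: rhs = 1, matching y values: 1, 22 (2 points).
  x = 12: rhs = 5, matching y values: none (0 points).
  x = 13: rhs = 12, matching y values: 9, 14 (2 points).
  x = 14: rhs = 5, matching y values: none (0 points).
  x = 15: rhs = 13, matching y values: 6, 17 (2 points).
  x = 16: rhs = 19, matching y values: none (0 points).
  x = 17: rhs = 6, matching y values: 11, 12 (2 points).
  x = 18: rhs = 3, matching y values: 7, 16 (2 points).
  x = 19: rhs = 16, matching y values: 4, 19 (2 points).
  x = 20: rhs = 5, matching y values: none (0 points).
  x = 21: rhs = 22, matching y values: none (0 points).
  x = 22: rhs = 4, matching y values: 2, 21 (2 points).
Total affine count: 29.
Full point count |E(F_23)| = 29 + 1 = 30.
Hasse bound: |30 − (23+1)| = |6| = 6 ≤ 2√23 ≈ 9.5917 ✓.


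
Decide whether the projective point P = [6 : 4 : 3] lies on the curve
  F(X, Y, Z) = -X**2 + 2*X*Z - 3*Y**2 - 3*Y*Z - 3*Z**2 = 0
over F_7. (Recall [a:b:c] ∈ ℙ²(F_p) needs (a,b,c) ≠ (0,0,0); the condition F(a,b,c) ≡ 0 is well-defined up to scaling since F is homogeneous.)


F(6,4,3) ≡ 1 (mod 7); P is NOT on the curve.

Evaluate F(6, 4, 3) term-by-term (mod 7).
  -X**2 ↦ -1·36·1·1 = -36
  2*X*Z ↦ 2·6·1·3 = 36
  -3*Y**2 ↦ -3·1·16·1 = -48
  -3*Y*Z ↦ -3·1·4·3 = -36
  -3*Z**2 ↦ -3·1·1·9 = -27
Sum: F(6, 4, 3) = (-36) + (36) + (-48) + (-36) + (-27) = -111.
Reducing mod 7: -111 ≡ 1 (mod 7).
Since F(a, b, c) ≡ 1 ≠ 0 (mod 7), P does NOT lie on the curve.


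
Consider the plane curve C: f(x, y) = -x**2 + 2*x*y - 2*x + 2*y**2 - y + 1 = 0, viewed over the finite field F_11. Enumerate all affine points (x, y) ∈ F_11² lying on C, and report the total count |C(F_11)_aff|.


Affine F_11-points: {(0, 8), (0, 9), (3, 6), (3, 8), (5, 3), (5, 9), (7, 4), (7, 6), (10, 3), (10, 4)}; count = 10.

For each of the 121 pairs (x, y) ∈ F_11², evaluate f(x, y) mod 11. Record the zeros.
  x = 0: [0↦1, 1↦2, 2↦7, 3↦5, 4↦7, 5↦2, 6↦1, 7↦4, 8↦0, 9↦0, 10↦4]  zeros at y ∈ {8, 9}
  x = 1: [0↦9, 1↦1, 2↦8, 3↦8, 4↦1, 5↦9, 6↦10, 7↦4, 8↦2, 9↦4, 10↦10]  zeros at y ∈ ∅
  x = 2: [0↦4, 1↦9, 2↦7, 3↦9, 4↦4, 5↦3, 6↦6, 7↦2, 8↦2, 9↦6, 10↦3]  zeros at y ∈ ∅
  x = 3: [0↦8, 1↦4, 2↦4, 3↦8, 4↦5, 5↦6, 6↦0, 7↦9, 8↦0, 9↦6, 10↦5]  zeros at y ∈ {6, 8}
  x = 4: [0↦10, 1↦8, 2↦10, 3↦5, 4↦4, 5↦7, 6↦3, 7↦3, 8↦7, 9↦4, 10↦5]  zeros at y ∈ ∅
  x = 5: [0↦10, 1↦10, 2↦3, 3↦0, 4↦1, 5↦6, 6↦4, 7↦6, 8↦1, 9↦0, 10↦3]  zeros at y ∈ {3, 9}
  x = 6: [0↦8, 1↦10, 2↦5, 3↦4, 4↦7, 5↦3, 6↦3, 7↦7, 8↦4, 9↦5, 10↦10]  zeros at y ∈ ∅
  x = 7: [0↦4, 1↦8, 2↦5, 3↦6, 4↦0, 5↦9, 6↦0, 7↦6, 8↦5, 9↦8, 10↦4]  zeros at y ∈ {4, 6}
  x = 8: [0↦9, 1↦4, 2↦3, 3↦6, 4↦2, 5↦2, 6↦6, 7↦3, 8↦4, 9↦9, 10↦7]  zeros at y ∈ ∅
  x = 9: [0↦1, 1↦9, 2↦10, 3↦4, 4↦2, 5↦4, 6↦10, 7↦9, 8↦1, 9↦8, 10↦8]  zeros at y ∈ ∅
  x = 10: [0↦2, 1↦1, 2↦4, 3↦0, 4↦0, 5↦4, 6↦1, 7↦2, 8↦7, 9↦5, 10↦7]  zeros at y ∈ {3, 4}
Collecting zeros: affine points = {(0, 8), (0, 9), (3, 6), (3, 8), (5, 3), (5, 9), (7, 4), (7, 6), (10, 3), (10, 4)}.
Total count |C(F_11)_aff| = 10.


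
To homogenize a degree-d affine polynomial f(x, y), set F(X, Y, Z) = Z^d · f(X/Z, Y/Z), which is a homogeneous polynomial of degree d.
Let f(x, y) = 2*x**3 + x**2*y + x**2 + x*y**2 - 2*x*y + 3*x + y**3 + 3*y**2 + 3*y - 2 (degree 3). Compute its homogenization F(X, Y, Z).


F(X, Y, Z) = 2*X**3 + X**2*Y + X**2*Z + X*Y**2 - 2*X*Y*Z + 3*X*Z**2 + Y**3 + 3*Y**2*Z + 3*Y*Z**2 - 2*Z**3

deg(f) = 3.
Substitute x = X/Z, y = Y/Z into f, then multiply by Z^3.
  monomial 2·x^3·y^0 ↦ 2·X^3·Y^0·Z^0.
  monomial 1·x^2·y^1 ↦ 1·X^2·Y^1·Z^0.
  monomial 1·x^2·y^0 ↦ 1·X^2·Y^0·Z^1.
  monomial 1·x^1·y^2 ↦ 1·X^1·Y^2·Z^0.
  monomial -2·x^1·y^1 ↦ -2·X^1·Y^1·Z^1.
  monomial 3·x^1·y^0 ↦ 3·X^1·Y^0·Z^2.
  monomial 1·x^0·y^3 ↦ 1·X^0·Y^3·Z^0.
  monomial 3·x^0·y^2 ↦ 3·X^0·Y^2·Z^1.
  monomial 3·x^0·y^1 ↦ 3·X^0·Y^1·Z^2.
  monomial -2·x^0·y^0 ↦ -2·X^0·Y^0·Z^3.
Collecting: F(X, Y, Z) = 2*X**3 + X**2*Y + X**2*Z + X*Y**2 - 2*X*Y*Z + 3*X*Z**2 + Y**3 + 3*Y**2*Z + 3*Y*Z**2 - 2*Z**3.


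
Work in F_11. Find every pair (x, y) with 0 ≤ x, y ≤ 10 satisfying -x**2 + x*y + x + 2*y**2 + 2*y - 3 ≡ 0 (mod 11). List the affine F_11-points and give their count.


Affine F_11-points: {(1, 2), (2, 2), (2, 7), (3, 5), (3, 9), (6, 0), (6, 7), (7, 3), (7, 9), (8, 3)}; count = 10.

For each of the 121 pairs (x, y) ∈ F_11², evaluate f(x, y) mod 11. Record the zeros.
  x = 0: [0↦8, 1↦1, 2↦9, 3↦10, 4↦4, 5↦2, 6↦4, 7↦10, 8↦9, 9↦1, 10↦8]  zeros at y ∈ ∅
  x = 1: [0↦8, 1↦2, 2↦0, 3↦2, 4↦8, 5↦7, 6↦10, 7↦6, 8↦6, 9↦10, 10↦7]  zeros at y ∈ {2}
  x = 2: [0↦6, 1↦1, 2↦0, 3↦3, 4↦10, 5↦10, 6↦3, 7↦0, 8↦1, 9↦6, 10↦4]  zeros at y ∈ {2, 7}
  x = 3: [0↦2, 1↦9, 2↦9, 3↦2, 4↦10, 5↦0, 6↦5, 7↦3, 8↦5, 9↦0, 10↦10]  zeros at y ∈ {5, 9}
  x = 4: [0↦7, 1↦4, 2↦5, 3↦10, 4↦8, 5↦10, 6↦5, 7↦4, 8↦7, 9↦3, 10↦3]  zeros at y ∈ ∅
  x = 5: [0↦10, 1↦8, 2↦10, 3↦5, 4↦4, 5↦7, 6↦3, 7↦3, 8↦7, 9↦4, 10↦5]  zeros at y ∈ ∅
  x = 6: [0↦0, 1↦10, 2↦2, 3↦9, 4↦9, 5↦2, 6↦10, 7↦0, 8↦5, 9↦3, 10↦5]  zeros at y ∈ {0, 7}
  x = 7: [0↦10, 1↦10, 2↦3, 3↦0, 4↦1, 5↦6, 6↦4, 7↦6, 8↦1, 9↦0, 10↦3]  zeros at y ∈ {3, 9}
  x = 8: [0↦7, 1↦8, 2↦2, 3↦0, 4↦2, 5↦8, 6↦7, 7↦10, 8↦6, 9↦6, 10↦10]  zeros at y ∈ {3}
  x = 9: [0↦2, 1↦4, 2↦10, 3↦9, 4↦1, 5↦8, 6↦8, 7↦1, 8↦9, 9↦10, 10↦4]  zeros at y ∈ ∅
  x = 10: [0↦6, 1↦9, 2↦5, 3↦5, 4↦9, 5↦6, 6↦7, 7↦1, 8↦10, 9↦1, 10↦7]  zeros at y ∈ ∅
Collecting zeros: affine points = {(1, 2), (2, 2), (2, 7), (3, 5), (3, 9), (6, 0), (6, 7), (7, 3), (7, 9), (8, 3)}.
Total count |C(F_11)_aff| = 10.


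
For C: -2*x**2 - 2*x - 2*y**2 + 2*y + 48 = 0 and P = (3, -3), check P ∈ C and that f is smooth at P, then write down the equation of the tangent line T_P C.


Tangent line at P: -14*x + 14*y + 84 = 0.

Step 1: f(3, -3) = 0, so P lies on C.
Step 2: partial derivatives
  f_x(x, y) = -4*x - 2, f_y(x, y) = 2 - 4*y.
  f_x(P) = -14, f_y(P) = 14 (gradient nonzero, so P is smooth).
Step 3: tangent line at P: -14·(x − 3) + 14·(y − -3) = 0.
Expanding: -14*x + 14*y + 84 = 0.


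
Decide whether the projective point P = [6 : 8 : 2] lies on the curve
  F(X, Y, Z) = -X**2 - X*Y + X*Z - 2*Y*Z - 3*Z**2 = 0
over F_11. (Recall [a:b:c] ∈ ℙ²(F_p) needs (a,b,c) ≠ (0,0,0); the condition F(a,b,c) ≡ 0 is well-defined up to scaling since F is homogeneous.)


F(6,8,2) ≡ 5 (mod 11); P is NOT on the curve.

Evaluate F(6, 8, 2) term-by-term (mod 11).
  -X**2 ↦ -1·36·1·1 = -36
  -X*Y ↦ -1·6·8·1 = -48
  X*Z ↦ 1·6·1·2 = 12
  -2*Y*Z ↦ -2·1·8·2 = -32
  -3*Z**2 ↦ -3·1·1·4 = -12
Sum: F(6, 8, 2) = (-36) + (-48) + (12) + (-32) + (-12) = -116.
Reducing mod 11: -116 ≡ 5 (mod 11).
Since F(a, b, c) ≡ 5 ≠ 0 (mod 11), P does NOT lie on the curve.


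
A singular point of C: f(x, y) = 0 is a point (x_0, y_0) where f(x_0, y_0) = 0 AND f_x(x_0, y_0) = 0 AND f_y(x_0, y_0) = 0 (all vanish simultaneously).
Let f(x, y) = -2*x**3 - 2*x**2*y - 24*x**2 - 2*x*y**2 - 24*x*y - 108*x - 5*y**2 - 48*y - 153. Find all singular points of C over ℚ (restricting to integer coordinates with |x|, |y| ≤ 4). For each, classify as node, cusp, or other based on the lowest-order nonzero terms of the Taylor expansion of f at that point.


Singular points: {(-3, -3)}; classification: cusp.

Compute partial derivatives:
  f_x = -6*x**2 - 4*x*y - 48*x - 2*y**2 - 24*y - 108.
  f_y = -2*x**2 - 4*x*y - 24*x - 10*y - 48.
Scan x_0 ∈ {−4, ..., 4}. For each x_0, f_y(x_0, y) is a polynomial in y; find its integer roots y ∈ {−4, ..., 4}, then test f_x and f at those candidates.
  x = -4: f_y(-4, y) = 6*y + 16; no integer root y with |y| ≤ 4.
  x = -3: f_y(-3, y) = 2*y + 6; vanishes at y ∈ {-3}. (-3, -3): f_x = 0, f = 0 — SINGULAR.
  x = -2: f_y(-2, y) = -2*y - 8; vanishes at y ∈ {-4}. (-2, -4): f_x = -4 ≠ 0.
  x = -1: f_y(-1, y) = -6*y - 26; no integer root y with |y| ≤ 4.
  x = 0: f_y(0, y) = -10*y - 48; no integer root y with |y| ≤ 4.
  x = 1: f_y(1, y) = -14*y - 74; no integer root y with |y| ≤ 4.
  x = 2: f_y(2, y) = -18*y - 104; no integer root y with |y| ≤ 4.
  x = 3: f_y(3, y) = -22*y - 138; no integer root y with |y| ≤ 4.
  x = 4: f_y(4, y) = -26*y - 176; no integer root y with |y| ≤ 4.
Only singular point on the grid: (-3, -3).
Classify: substitute x = -3 + u, y = -3 + v and expand: f = -2*u**3 - 2*u**2*v - 2*u*v**2 + v**2.
No constant or linear terms (consistent with a singular point). Quadratic part: v**2. Cubic part: -2*u**3 - 2*u**2*v - 2*u*v**2.
The quadratic part v**2 is a perfect square, so there is a single (double) tangent line v = 0, i.e. y = -3. Restricting the cubic part to that line (v = 0) leaves -2*u**3 ≠ 0, so f is not divisible by v and the branch is v² ≈ 2*u**3 to lowest order — this is a cusp.
Classification: cusp.
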